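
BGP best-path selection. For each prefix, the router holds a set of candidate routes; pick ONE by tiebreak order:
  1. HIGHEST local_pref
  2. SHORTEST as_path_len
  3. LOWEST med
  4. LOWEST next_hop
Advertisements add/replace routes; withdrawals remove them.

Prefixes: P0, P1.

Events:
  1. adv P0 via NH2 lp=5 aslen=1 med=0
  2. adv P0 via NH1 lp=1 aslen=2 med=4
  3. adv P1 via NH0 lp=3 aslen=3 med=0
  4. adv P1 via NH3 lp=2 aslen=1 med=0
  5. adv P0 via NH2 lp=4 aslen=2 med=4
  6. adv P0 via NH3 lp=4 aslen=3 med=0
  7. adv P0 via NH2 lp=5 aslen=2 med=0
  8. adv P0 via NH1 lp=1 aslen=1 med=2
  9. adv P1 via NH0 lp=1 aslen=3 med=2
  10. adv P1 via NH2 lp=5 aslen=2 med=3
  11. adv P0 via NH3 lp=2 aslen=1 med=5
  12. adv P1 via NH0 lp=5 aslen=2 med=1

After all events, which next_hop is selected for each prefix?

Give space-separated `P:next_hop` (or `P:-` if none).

Answer: P0:NH2 P1:NH0

Derivation:
Op 1: best P0=NH2 P1=-
Op 2: best P0=NH2 P1=-
Op 3: best P0=NH2 P1=NH0
Op 4: best P0=NH2 P1=NH0
Op 5: best P0=NH2 P1=NH0
Op 6: best P0=NH2 P1=NH0
Op 7: best P0=NH2 P1=NH0
Op 8: best P0=NH2 P1=NH0
Op 9: best P0=NH2 P1=NH3
Op 10: best P0=NH2 P1=NH2
Op 11: best P0=NH2 P1=NH2
Op 12: best P0=NH2 P1=NH0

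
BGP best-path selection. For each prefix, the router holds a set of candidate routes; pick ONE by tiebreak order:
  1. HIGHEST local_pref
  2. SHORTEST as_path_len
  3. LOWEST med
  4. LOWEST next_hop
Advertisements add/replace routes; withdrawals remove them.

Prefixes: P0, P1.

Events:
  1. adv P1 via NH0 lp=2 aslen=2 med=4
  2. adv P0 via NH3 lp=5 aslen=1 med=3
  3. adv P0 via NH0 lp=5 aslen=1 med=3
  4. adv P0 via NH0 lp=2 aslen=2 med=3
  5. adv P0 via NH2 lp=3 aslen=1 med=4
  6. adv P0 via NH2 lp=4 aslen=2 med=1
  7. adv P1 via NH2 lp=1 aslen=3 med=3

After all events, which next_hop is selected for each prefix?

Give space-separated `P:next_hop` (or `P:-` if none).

Answer: P0:NH3 P1:NH0

Derivation:
Op 1: best P0=- P1=NH0
Op 2: best P0=NH3 P1=NH0
Op 3: best P0=NH0 P1=NH0
Op 4: best P0=NH3 P1=NH0
Op 5: best P0=NH3 P1=NH0
Op 6: best P0=NH3 P1=NH0
Op 7: best P0=NH3 P1=NH0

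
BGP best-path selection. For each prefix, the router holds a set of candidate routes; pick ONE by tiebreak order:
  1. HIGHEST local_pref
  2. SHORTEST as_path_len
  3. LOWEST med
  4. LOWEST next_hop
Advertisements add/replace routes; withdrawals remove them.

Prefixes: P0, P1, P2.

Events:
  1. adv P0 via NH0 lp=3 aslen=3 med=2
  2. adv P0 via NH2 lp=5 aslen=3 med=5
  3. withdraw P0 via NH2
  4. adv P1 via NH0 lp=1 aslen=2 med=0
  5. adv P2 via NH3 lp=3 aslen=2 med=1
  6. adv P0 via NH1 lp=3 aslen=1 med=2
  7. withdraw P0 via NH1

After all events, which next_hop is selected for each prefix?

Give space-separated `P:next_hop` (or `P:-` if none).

Op 1: best P0=NH0 P1=- P2=-
Op 2: best P0=NH2 P1=- P2=-
Op 3: best P0=NH0 P1=- P2=-
Op 4: best P0=NH0 P1=NH0 P2=-
Op 5: best P0=NH0 P1=NH0 P2=NH3
Op 6: best P0=NH1 P1=NH0 P2=NH3
Op 7: best P0=NH0 P1=NH0 P2=NH3

Answer: P0:NH0 P1:NH0 P2:NH3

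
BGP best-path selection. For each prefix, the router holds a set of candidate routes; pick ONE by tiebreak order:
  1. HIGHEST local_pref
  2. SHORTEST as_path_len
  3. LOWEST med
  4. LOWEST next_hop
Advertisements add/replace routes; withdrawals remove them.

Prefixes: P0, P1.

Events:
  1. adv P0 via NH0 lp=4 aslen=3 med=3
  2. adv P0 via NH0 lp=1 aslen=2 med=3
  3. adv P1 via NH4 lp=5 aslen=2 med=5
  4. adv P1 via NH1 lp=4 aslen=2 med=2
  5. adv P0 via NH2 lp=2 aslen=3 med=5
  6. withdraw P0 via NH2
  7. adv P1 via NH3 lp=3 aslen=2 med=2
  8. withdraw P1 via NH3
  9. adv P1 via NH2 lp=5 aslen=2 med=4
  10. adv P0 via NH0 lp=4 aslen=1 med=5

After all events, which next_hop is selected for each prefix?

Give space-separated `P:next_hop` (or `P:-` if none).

Op 1: best P0=NH0 P1=-
Op 2: best P0=NH0 P1=-
Op 3: best P0=NH0 P1=NH4
Op 4: best P0=NH0 P1=NH4
Op 5: best P0=NH2 P1=NH4
Op 6: best P0=NH0 P1=NH4
Op 7: best P0=NH0 P1=NH4
Op 8: best P0=NH0 P1=NH4
Op 9: best P0=NH0 P1=NH2
Op 10: best P0=NH0 P1=NH2

Answer: P0:NH0 P1:NH2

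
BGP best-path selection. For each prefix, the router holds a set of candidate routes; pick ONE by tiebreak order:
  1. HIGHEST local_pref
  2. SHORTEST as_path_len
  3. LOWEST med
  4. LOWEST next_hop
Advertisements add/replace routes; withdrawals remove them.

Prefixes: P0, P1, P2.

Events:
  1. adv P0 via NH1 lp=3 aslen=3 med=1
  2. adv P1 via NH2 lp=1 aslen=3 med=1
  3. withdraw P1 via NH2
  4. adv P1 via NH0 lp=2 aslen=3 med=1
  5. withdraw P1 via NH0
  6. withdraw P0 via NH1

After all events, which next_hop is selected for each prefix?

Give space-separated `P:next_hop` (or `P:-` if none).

Op 1: best P0=NH1 P1=- P2=-
Op 2: best P0=NH1 P1=NH2 P2=-
Op 3: best P0=NH1 P1=- P2=-
Op 4: best P0=NH1 P1=NH0 P2=-
Op 5: best P0=NH1 P1=- P2=-
Op 6: best P0=- P1=- P2=-

Answer: P0:- P1:- P2:-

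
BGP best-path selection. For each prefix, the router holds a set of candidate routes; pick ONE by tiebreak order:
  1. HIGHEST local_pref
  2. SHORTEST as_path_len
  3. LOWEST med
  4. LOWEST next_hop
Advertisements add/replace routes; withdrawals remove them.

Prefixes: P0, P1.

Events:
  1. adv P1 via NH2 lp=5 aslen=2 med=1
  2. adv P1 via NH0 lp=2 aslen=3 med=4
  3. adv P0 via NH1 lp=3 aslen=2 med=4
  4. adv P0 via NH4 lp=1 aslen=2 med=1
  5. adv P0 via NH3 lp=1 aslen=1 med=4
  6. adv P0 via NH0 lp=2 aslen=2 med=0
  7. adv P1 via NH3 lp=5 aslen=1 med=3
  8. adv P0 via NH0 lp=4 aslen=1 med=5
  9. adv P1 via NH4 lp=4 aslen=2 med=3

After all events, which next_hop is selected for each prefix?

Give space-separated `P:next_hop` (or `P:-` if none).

Op 1: best P0=- P1=NH2
Op 2: best P0=- P1=NH2
Op 3: best P0=NH1 P1=NH2
Op 4: best P0=NH1 P1=NH2
Op 5: best P0=NH1 P1=NH2
Op 6: best P0=NH1 P1=NH2
Op 7: best P0=NH1 P1=NH3
Op 8: best P0=NH0 P1=NH3
Op 9: best P0=NH0 P1=NH3

Answer: P0:NH0 P1:NH3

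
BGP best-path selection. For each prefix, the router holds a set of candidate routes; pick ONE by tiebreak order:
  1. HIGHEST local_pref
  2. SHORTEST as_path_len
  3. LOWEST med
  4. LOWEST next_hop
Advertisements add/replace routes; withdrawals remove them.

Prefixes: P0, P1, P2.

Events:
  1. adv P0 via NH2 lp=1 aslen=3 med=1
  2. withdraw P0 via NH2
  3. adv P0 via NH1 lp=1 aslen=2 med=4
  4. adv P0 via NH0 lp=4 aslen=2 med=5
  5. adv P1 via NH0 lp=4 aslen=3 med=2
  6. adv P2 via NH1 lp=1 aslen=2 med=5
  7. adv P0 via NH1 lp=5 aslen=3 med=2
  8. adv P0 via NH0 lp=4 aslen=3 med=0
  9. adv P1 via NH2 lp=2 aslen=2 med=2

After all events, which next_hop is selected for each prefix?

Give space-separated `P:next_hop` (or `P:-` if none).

Op 1: best P0=NH2 P1=- P2=-
Op 2: best P0=- P1=- P2=-
Op 3: best P0=NH1 P1=- P2=-
Op 4: best P0=NH0 P1=- P2=-
Op 5: best P0=NH0 P1=NH0 P2=-
Op 6: best P0=NH0 P1=NH0 P2=NH1
Op 7: best P0=NH1 P1=NH0 P2=NH1
Op 8: best P0=NH1 P1=NH0 P2=NH1
Op 9: best P0=NH1 P1=NH0 P2=NH1

Answer: P0:NH1 P1:NH0 P2:NH1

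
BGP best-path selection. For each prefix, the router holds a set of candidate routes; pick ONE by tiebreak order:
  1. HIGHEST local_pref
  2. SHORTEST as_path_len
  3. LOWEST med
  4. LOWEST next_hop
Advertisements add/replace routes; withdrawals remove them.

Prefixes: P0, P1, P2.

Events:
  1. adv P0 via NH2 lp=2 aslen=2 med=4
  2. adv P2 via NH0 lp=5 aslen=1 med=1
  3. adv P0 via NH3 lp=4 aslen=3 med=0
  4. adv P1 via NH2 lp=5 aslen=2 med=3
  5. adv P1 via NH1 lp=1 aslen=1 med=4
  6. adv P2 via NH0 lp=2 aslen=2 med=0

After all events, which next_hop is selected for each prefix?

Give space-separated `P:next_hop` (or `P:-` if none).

Answer: P0:NH3 P1:NH2 P2:NH0

Derivation:
Op 1: best P0=NH2 P1=- P2=-
Op 2: best P0=NH2 P1=- P2=NH0
Op 3: best P0=NH3 P1=- P2=NH0
Op 4: best P0=NH3 P1=NH2 P2=NH0
Op 5: best P0=NH3 P1=NH2 P2=NH0
Op 6: best P0=NH3 P1=NH2 P2=NH0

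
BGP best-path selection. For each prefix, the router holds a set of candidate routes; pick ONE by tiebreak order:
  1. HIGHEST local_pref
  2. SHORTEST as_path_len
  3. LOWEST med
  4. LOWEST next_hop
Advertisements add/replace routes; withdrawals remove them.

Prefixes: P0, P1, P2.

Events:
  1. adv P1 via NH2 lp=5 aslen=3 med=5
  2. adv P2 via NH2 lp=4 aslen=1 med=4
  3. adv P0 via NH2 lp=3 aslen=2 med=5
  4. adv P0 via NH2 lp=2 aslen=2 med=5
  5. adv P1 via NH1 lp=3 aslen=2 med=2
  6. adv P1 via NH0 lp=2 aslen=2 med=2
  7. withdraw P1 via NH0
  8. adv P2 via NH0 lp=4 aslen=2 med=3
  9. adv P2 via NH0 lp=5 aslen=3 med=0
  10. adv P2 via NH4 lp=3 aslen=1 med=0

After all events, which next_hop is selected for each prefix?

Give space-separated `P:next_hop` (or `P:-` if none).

Answer: P0:NH2 P1:NH2 P2:NH0

Derivation:
Op 1: best P0=- P1=NH2 P2=-
Op 2: best P0=- P1=NH2 P2=NH2
Op 3: best P0=NH2 P1=NH2 P2=NH2
Op 4: best P0=NH2 P1=NH2 P2=NH2
Op 5: best P0=NH2 P1=NH2 P2=NH2
Op 6: best P0=NH2 P1=NH2 P2=NH2
Op 7: best P0=NH2 P1=NH2 P2=NH2
Op 8: best P0=NH2 P1=NH2 P2=NH2
Op 9: best P0=NH2 P1=NH2 P2=NH0
Op 10: best P0=NH2 P1=NH2 P2=NH0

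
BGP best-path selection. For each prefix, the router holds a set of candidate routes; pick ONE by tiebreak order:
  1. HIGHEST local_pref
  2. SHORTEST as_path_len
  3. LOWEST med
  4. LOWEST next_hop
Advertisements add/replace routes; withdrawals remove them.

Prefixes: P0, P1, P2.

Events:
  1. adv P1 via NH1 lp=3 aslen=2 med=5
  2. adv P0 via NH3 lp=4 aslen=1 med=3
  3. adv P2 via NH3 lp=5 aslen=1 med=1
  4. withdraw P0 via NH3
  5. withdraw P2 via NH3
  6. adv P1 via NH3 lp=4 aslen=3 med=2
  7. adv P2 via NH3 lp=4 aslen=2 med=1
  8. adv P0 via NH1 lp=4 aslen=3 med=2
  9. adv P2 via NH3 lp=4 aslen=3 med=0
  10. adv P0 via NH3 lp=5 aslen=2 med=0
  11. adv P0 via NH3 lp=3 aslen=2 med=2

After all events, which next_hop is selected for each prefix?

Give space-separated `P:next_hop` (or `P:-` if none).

Answer: P0:NH1 P1:NH3 P2:NH3

Derivation:
Op 1: best P0=- P1=NH1 P2=-
Op 2: best P0=NH3 P1=NH1 P2=-
Op 3: best P0=NH3 P1=NH1 P2=NH3
Op 4: best P0=- P1=NH1 P2=NH3
Op 5: best P0=- P1=NH1 P2=-
Op 6: best P0=- P1=NH3 P2=-
Op 7: best P0=- P1=NH3 P2=NH3
Op 8: best P0=NH1 P1=NH3 P2=NH3
Op 9: best P0=NH1 P1=NH3 P2=NH3
Op 10: best P0=NH3 P1=NH3 P2=NH3
Op 11: best P0=NH1 P1=NH3 P2=NH3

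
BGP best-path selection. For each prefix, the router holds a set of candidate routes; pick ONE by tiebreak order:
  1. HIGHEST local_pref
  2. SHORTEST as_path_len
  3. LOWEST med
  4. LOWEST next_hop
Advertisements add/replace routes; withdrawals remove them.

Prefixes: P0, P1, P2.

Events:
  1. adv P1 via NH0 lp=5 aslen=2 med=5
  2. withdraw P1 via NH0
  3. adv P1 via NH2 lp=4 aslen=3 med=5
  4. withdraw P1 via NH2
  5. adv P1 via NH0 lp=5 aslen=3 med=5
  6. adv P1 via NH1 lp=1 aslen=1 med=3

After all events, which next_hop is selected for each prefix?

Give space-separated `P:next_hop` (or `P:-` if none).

Answer: P0:- P1:NH0 P2:-

Derivation:
Op 1: best P0=- P1=NH0 P2=-
Op 2: best P0=- P1=- P2=-
Op 3: best P0=- P1=NH2 P2=-
Op 4: best P0=- P1=- P2=-
Op 5: best P0=- P1=NH0 P2=-
Op 6: best P0=- P1=NH0 P2=-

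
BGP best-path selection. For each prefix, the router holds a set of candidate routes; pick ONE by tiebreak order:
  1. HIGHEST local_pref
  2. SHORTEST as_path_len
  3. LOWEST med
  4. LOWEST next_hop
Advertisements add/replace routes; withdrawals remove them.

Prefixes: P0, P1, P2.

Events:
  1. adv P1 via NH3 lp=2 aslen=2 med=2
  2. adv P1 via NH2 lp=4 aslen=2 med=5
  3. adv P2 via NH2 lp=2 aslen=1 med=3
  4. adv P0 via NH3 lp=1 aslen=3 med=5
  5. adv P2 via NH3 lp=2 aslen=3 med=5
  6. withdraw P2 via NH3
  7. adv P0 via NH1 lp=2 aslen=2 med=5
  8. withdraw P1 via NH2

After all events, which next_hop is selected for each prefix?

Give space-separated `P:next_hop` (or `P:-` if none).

Op 1: best P0=- P1=NH3 P2=-
Op 2: best P0=- P1=NH2 P2=-
Op 3: best P0=- P1=NH2 P2=NH2
Op 4: best P0=NH3 P1=NH2 P2=NH2
Op 5: best P0=NH3 P1=NH2 P2=NH2
Op 6: best P0=NH3 P1=NH2 P2=NH2
Op 7: best P0=NH1 P1=NH2 P2=NH2
Op 8: best P0=NH1 P1=NH3 P2=NH2

Answer: P0:NH1 P1:NH3 P2:NH2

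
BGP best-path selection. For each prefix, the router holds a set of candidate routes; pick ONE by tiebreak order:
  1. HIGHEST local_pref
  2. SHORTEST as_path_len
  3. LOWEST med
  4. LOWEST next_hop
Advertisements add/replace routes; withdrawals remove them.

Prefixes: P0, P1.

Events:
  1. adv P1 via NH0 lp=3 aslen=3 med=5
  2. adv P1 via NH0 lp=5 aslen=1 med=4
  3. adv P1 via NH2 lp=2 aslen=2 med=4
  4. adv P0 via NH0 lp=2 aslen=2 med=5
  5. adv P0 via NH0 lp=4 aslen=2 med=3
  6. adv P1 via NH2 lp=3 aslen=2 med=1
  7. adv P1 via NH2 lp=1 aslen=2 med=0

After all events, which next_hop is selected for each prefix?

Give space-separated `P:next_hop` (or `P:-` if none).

Op 1: best P0=- P1=NH0
Op 2: best P0=- P1=NH0
Op 3: best P0=- P1=NH0
Op 4: best P0=NH0 P1=NH0
Op 5: best P0=NH0 P1=NH0
Op 6: best P0=NH0 P1=NH0
Op 7: best P0=NH0 P1=NH0

Answer: P0:NH0 P1:NH0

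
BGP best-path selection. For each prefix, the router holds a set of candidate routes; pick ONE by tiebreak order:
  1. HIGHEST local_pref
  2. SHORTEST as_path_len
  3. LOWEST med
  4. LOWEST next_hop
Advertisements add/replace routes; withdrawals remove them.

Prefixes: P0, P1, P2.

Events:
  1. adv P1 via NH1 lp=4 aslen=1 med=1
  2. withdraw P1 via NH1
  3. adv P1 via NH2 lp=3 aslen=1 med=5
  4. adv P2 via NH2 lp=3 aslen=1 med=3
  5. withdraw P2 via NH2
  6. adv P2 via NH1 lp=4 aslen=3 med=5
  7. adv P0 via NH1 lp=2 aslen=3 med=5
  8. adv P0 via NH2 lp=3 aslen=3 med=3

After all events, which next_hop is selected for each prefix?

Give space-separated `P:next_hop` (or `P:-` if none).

Op 1: best P0=- P1=NH1 P2=-
Op 2: best P0=- P1=- P2=-
Op 3: best P0=- P1=NH2 P2=-
Op 4: best P0=- P1=NH2 P2=NH2
Op 5: best P0=- P1=NH2 P2=-
Op 6: best P0=- P1=NH2 P2=NH1
Op 7: best P0=NH1 P1=NH2 P2=NH1
Op 8: best P0=NH2 P1=NH2 P2=NH1

Answer: P0:NH2 P1:NH2 P2:NH1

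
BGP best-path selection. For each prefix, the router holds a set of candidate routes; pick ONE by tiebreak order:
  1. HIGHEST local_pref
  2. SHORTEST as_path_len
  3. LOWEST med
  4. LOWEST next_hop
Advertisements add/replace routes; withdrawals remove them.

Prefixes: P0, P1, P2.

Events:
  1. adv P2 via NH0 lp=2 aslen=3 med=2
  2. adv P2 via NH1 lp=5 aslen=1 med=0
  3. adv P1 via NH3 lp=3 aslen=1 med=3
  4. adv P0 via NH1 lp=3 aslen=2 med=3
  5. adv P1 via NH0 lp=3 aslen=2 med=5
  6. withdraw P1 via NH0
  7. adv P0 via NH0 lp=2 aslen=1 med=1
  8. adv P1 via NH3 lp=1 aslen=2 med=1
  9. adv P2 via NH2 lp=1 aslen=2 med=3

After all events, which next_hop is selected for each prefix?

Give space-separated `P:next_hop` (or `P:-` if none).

Op 1: best P0=- P1=- P2=NH0
Op 2: best P0=- P1=- P2=NH1
Op 3: best P0=- P1=NH3 P2=NH1
Op 4: best P0=NH1 P1=NH3 P2=NH1
Op 5: best P0=NH1 P1=NH3 P2=NH1
Op 6: best P0=NH1 P1=NH3 P2=NH1
Op 7: best P0=NH1 P1=NH3 P2=NH1
Op 8: best P0=NH1 P1=NH3 P2=NH1
Op 9: best P0=NH1 P1=NH3 P2=NH1

Answer: P0:NH1 P1:NH3 P2:NH1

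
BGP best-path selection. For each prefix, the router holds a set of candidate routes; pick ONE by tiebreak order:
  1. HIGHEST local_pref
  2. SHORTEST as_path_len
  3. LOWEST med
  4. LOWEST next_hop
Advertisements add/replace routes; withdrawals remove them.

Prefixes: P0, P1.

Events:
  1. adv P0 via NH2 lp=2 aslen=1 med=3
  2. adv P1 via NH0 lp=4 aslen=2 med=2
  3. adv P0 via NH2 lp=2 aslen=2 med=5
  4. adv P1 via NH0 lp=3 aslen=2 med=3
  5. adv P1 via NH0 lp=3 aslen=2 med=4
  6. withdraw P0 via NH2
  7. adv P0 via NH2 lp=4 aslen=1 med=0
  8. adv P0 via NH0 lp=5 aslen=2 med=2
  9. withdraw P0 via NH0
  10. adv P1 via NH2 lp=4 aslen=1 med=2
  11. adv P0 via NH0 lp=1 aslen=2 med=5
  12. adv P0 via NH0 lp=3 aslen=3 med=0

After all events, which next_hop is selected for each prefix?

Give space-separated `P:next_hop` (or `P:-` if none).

Op 1: best P0=NH2 P1=-
Op 2: best P0=NH2 P1=NH0
Op 3: best P0=NH2 P1=NH0
Op 4: best P0=NH2 P1=NH0
Op 5: best P0=NH2 P1=NH0
Op 6: best P0=- P1=NH0
Op 7: best P0=NH2 P1=NH0
Op 8: best P0=NH0 P1=NH0
Op 9: best P0=NH2 P1=NH0
Op 10: best P0=NH2 P1=NH2
Op 11: best P0=NH2 P1=NH2
Op 12: best P0=NH2 P1=NH2

Answer: P0:NH2 P1:NH2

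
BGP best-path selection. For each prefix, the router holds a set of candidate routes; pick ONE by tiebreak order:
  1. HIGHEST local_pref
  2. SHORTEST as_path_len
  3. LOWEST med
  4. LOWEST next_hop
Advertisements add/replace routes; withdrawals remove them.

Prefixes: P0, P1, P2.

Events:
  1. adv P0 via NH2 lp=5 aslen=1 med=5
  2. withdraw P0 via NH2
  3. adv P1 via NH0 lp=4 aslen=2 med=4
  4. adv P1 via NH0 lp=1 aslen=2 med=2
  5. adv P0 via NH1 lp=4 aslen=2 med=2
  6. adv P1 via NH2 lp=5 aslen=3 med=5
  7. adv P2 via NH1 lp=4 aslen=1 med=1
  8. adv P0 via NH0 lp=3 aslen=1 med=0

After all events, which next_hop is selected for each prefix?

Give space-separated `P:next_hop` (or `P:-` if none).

Answer: P0:NH1 P1:NH2 P2:NH1

Derivation:
Op 1: best P0=NH2 P1=- P2=-
Op 2: best P0=- P1=- P2=-
Op 3: best P0=- P1=NH0 P2=-
Op 4: best P0=- P1=NH0 P2=-
Op 5: best P0=NH1 P1=NH0 P2=-
Op 6: best P0=NH1 P1=NH2 P2=-
Op 7: best P0=NH1 P1=NH2 P2=NH1
Op 8: best P0=NH1 P1=NH2 P2=NH1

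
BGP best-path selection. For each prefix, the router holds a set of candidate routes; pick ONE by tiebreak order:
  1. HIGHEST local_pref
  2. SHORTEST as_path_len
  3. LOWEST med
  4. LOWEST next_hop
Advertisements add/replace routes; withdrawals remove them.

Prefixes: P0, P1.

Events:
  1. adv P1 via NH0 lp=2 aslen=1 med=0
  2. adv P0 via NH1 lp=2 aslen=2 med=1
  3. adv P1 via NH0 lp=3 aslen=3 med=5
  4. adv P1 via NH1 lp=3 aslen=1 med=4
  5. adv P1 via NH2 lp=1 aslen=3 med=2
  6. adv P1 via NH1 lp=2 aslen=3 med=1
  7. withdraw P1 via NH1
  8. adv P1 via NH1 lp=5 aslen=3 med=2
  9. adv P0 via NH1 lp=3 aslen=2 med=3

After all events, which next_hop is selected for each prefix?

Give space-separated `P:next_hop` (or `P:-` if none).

Answer: P0:NH1 P1:NH1

Derivation:
Op 1: best P0=- P1=NH0
Op 2: best P0=NH1 P1=NH0
Op 3: best P0=NH1 P1=NH0
Op 4: best P0=NH1 P1=NH1
Op 5: best P0=NH1 P1=NH1
Op 6: best P0=NH1 P1=NH0
Op 7: best P0=NH1 P1=NH0
Op 8: best P0=NH1 P1=NH1
Op 9: best P0=NH1 P1=NH1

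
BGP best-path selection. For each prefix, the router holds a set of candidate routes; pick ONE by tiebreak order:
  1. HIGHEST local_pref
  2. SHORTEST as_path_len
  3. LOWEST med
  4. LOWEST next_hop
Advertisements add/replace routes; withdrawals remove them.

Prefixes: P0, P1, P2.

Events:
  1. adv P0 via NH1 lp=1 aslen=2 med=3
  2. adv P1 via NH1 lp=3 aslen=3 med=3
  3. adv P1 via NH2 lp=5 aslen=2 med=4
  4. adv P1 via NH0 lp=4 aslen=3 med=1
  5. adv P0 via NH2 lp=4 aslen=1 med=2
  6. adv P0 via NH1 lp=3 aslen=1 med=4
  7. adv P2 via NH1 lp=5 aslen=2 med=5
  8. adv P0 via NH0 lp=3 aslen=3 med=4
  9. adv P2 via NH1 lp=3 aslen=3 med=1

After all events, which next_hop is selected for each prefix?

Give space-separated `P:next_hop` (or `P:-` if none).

Answer: P0:NH2 P1:NH2 P2:NH1

Derivation:
Op 1: best P0=NH1 P1=- P2=-
Op 2: best P0=NH1 P1=NH1 P2=-
Op 3: best P0=NH1 P1=NH2 P2=-
Op 4: best P0=NH1 P1=NH2 P2=-
Op 5: best P0=NH2 P1=NH2 P2=-
Op 6: best P0=NH2 P1=NH2 P2=-
Op 7: best P0=NH2 P1=NH2 P2=NH1
Op 8: best P0=NH2 P1=NH2 P2=NH1
Op 9: best P0=NH2 P1=NH2 P2=NH1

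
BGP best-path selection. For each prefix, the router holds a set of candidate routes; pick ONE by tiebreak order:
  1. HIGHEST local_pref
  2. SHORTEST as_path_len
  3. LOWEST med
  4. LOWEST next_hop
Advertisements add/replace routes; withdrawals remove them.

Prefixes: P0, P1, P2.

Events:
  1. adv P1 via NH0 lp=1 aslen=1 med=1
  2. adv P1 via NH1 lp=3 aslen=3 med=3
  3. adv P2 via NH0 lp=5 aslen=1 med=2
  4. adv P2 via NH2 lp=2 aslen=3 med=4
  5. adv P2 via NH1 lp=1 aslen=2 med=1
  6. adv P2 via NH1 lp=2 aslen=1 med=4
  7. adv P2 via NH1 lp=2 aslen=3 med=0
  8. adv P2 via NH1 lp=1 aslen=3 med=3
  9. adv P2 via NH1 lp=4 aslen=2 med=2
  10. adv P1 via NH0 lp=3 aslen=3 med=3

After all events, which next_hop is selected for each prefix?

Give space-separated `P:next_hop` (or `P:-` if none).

Answer: P0:- P1:NH0 P2:NH0

Derivation:
Op 1: best P0=- P1=NH0 P2=-
Op 2: best P0=- P1=NH1 P2=-
Op 3: best P0=- P1=NH1 P2=NH0
Op 4: best P0=- P1=NH1 P2=NH0
Op 5: best P0=- P1=NH1 P2=NH0
Op 6: best P0=- P1=NH1 P2=NH0
Op 7: best P0=- P1=NH1 P2=NH0
Op 8: best P0=- P1=NH1 P2=NH0
Op 9: best P0=- P1=NH1 P2=NH0
Op 10: best P0=- P1=NH0 P2=NH0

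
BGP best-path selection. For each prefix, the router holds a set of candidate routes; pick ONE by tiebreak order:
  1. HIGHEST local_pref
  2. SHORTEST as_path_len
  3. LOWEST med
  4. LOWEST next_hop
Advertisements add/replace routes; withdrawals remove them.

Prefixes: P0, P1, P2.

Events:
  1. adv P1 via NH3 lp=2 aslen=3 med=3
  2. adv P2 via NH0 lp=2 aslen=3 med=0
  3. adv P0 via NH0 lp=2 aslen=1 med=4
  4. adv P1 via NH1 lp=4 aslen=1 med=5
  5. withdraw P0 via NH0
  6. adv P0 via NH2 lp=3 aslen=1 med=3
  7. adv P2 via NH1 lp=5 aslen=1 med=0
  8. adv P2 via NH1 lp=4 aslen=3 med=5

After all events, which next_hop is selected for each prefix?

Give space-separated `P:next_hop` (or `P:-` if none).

Answer: P0:NH2 P1:NH1 P2:NH1

Derivation:
Op 1: best P0=- P1=NH3 P2=-
Op 2: best P0=- P1=NH3 P2=NH0
Op 3: best P0=NH0 P1=NH3 P2=NH0
Op 4: best P0=NH0 P1=NH1 P2=NH0
Op 5: best P0=- P1=NH1 P2=NH0
Op 6: best P0=NH2 P1=NH1 P2=NH0
Op 7: best P0=NH2 P1=NH1 P2=NH1
Op 8: best P0=NH2 P1=NH1 P2=NH1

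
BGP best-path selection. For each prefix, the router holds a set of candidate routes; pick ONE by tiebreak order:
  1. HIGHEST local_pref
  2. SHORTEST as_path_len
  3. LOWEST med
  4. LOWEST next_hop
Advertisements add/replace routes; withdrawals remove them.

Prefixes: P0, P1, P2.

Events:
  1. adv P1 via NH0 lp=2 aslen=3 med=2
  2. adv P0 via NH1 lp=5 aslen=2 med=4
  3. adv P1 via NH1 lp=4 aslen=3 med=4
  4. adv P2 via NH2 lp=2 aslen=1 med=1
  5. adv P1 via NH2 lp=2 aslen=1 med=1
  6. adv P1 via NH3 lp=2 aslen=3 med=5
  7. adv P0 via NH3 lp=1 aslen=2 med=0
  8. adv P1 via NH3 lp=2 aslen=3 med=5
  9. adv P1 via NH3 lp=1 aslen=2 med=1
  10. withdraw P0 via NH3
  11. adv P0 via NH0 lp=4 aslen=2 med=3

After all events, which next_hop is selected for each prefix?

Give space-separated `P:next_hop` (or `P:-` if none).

Op 1: best P0=- P1=NH0 P2=-
Op 2: best P0=NH1 P1=NH0 P2=-
Op 3: best P0=NH1 P1=NH1 P2=-
Op 4: best P0=NH1 P1=NH1 P2=NH2
Op 5: best P0=NH1 P1=NH1 P2=NH2
Op 6: best P0=NH1 P1=NH1 P2=NH2
Op 7: best P0=NH1 P1=NH1 P2=NH2
Op 8: best P0=NH1 P1=NH1 P2=NH2
Op 9: best P0=NH1 P1=NH1 P2=NH2
Op 10: best P0=NH1 P1=NH1 P2=NH2
Op 11: best P0=NH1 P1=NH1 P2=NH2

Answer: P0:NH1 P1:NH1 P2:NH2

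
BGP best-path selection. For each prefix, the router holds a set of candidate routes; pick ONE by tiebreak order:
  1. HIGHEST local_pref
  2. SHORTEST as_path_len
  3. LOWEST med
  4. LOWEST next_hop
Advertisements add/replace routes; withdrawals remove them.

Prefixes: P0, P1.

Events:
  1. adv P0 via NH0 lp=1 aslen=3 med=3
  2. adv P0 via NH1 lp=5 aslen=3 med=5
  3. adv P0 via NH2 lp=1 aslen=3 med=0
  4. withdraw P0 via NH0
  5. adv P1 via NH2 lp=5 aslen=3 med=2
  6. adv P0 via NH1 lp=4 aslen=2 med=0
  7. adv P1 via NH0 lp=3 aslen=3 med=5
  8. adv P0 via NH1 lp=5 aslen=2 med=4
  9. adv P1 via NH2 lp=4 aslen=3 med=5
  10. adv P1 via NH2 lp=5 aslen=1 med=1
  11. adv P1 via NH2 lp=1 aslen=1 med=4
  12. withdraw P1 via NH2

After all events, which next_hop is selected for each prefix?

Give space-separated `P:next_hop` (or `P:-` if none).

Answer: P0:NH1 P1:NH0

Derivation:
Op 1: best P0=NH0 P1=-
Op 2: best P0=NH1 P1=-
Op 3: best P0=NH1 P1=-
Op 4: best P0=NH1 P1=-
Op 5: best P0=NH1 P1=NH2
Op 6: best P0=NH1 P1=NH2
Op 7: best P0=NH1 P1=NH2
Op 8: best P0=NH1 P1=NH2
Op 9: best P0=NH1 P1=NH2
Op 10: best P0=NH1 P1=NH2
Op 11: best P0=NH1 P1=NH0
Op 12: best P0=NH1 P1=NH0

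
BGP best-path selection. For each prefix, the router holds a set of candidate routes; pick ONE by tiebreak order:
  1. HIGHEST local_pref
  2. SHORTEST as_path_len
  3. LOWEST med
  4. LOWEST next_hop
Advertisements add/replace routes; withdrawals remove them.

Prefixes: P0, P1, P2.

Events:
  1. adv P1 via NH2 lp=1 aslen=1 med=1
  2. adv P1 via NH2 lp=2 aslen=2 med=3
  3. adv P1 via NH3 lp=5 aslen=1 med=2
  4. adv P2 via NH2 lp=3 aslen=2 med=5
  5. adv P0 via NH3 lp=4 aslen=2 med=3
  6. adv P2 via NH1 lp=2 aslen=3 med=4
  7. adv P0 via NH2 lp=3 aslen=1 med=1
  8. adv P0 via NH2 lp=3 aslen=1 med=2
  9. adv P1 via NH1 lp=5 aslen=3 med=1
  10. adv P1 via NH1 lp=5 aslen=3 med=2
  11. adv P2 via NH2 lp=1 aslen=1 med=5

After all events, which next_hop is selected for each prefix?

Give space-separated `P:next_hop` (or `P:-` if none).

Op 1: best P0=- P1=NH2 P2=-
Op 2: best P0=- P1=NH2 P2=-
Op 3: best P0=- P1=NH3 P2=-
Op 4: best P0=- P1=NH3 P2=NH2
Op 5: best P0=NH3 P1=NH3 P2=NH2
Op 6: best P0=NH3 P1=NH3 P2=NH2
Op 7: best P0=NH3 P1=NH3 P2=NH2
Op 8: best P0=NH3 P1=NH3 P2=NH2
Op 9: best P0=NH3 P1=NH3 P2=NH2
Op 10: best P0=NH3 P1=NH3 P2=NH2
Op 11: best P0=NH3 P1=NH3 P2=NH1

Answer: P0:NH3 P1:NH3 P2:NH1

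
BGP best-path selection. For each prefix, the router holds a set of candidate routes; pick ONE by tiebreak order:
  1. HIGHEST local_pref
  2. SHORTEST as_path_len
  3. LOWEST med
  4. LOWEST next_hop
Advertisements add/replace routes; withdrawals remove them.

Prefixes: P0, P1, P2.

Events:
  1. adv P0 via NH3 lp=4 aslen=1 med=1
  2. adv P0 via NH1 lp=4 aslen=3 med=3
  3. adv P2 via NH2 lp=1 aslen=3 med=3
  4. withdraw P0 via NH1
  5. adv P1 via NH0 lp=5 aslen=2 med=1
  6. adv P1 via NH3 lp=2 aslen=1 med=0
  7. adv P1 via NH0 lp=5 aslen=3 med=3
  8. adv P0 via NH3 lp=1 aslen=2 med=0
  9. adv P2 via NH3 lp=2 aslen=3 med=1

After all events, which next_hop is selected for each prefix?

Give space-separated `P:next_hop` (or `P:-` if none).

Op 1: best P0=NH3 P1=- P2=-
Op 2: best P0=NH3 P1=- P2=-
Op 3: best P0=NH3 P1=- P2=NH2
Op 4: best P0=NH3 P1=- P2=NH2
Op 5: best P0=NH3 P1=NH0 P2=NH2
Op 6: best P0=NH3 P1=NH0 P2=NH2
Op 7: best P0=NH3 P1=NH0 P2=NH2
Op 8: best P0=NH3 P1=NH0 P2=NH2
Op 9: best P0=NH3 P1=NH0 P2=NH3

Answer: P0:NH3 P1:NH0 P2:NH3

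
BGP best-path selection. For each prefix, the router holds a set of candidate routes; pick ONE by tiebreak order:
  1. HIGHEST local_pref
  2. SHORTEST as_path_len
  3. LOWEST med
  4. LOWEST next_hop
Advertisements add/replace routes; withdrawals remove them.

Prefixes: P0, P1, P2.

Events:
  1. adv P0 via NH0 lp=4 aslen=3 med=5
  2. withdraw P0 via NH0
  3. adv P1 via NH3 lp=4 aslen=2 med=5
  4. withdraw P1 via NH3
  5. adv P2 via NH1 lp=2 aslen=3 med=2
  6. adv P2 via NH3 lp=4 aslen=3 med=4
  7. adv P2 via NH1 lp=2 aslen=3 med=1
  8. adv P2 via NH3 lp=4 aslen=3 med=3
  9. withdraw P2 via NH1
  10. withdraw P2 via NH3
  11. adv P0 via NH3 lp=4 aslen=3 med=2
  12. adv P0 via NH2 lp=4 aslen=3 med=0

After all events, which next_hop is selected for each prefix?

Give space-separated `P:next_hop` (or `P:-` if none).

Answer: P0:NH2 P1:- P2:-

Derivation:
Op 1: best P0=NH0 P1=- P2=-
Op 2: best P0=- P1=- P2=-
Op 3: best P0=- P1=NH3 P2=-
Op 4: best P0=- P1=- P2=-
Op 5: best P0=- P1=- P2=NH1
Op 6: best P0=- P1=- P2=NH3
Op 7: best P0=- P1=- P2=NH3
Op 8: best P0=- P1=- P2=NH3
Op 9: best P0=- P1=- P2=NH3
Op 10: best P0=- P1=- P2=-
Op 11: best P0=NH3 P1=- P2=-
Op 12: best P0=NH2 P1=- P2=-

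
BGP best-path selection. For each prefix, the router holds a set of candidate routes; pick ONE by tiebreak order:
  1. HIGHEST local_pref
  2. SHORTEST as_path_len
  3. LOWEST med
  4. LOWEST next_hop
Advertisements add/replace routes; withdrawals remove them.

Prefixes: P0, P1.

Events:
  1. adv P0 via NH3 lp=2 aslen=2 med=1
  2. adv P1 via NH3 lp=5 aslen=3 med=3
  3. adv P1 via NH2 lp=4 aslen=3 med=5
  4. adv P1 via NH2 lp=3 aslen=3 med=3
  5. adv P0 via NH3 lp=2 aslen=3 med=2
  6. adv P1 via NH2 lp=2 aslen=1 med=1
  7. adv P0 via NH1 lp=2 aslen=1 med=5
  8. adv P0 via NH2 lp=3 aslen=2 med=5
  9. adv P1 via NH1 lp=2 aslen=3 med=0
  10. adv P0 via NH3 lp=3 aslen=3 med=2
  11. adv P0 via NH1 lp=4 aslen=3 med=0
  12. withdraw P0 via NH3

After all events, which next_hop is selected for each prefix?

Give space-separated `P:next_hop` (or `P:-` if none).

Answer: P0:NH1 P1:NH3

Derivation:
Op 1: best P0=NH3 P1=-
Op 2: best P0=NH3 P1=NH3
Op 3: best P0=NH3 P1=NH3
Op 4: best P0=NH3 P1=NH3
Op 5: best P0=NH3 P1=NH3
Op 6: best P0=NH3 P1=NH3
Op 7: best P0=NH1 P1=NH3
Op 8: best P0=NH2 P1=NH3
Op 9: best P0=NH2 P1=NH3
Op 10: best P0=NH2 P1=NH3
Op 11: best P0=NH1 P1=NH3
Op 12: best P0=NH1 P1=NH3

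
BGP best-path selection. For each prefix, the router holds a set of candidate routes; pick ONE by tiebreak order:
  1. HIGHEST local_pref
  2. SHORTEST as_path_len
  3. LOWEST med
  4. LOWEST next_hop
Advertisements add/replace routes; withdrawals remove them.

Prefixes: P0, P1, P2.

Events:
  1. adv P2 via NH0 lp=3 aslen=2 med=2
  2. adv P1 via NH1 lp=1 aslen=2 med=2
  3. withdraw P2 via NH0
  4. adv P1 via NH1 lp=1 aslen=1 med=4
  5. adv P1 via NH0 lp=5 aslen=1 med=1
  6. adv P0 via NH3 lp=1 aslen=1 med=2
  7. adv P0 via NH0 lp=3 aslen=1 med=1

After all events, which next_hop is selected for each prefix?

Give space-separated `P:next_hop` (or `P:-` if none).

Op 1: best P0=- P1=- P2=NH0
Op 2: best P0=- P1=NH1 P2=NH0
Op 3: best P0=- P1=NH1 P2=-
Op 4: best P0=- P1=NH1 P2=-
Op 5: best P0=- P1=NH0 P2=-
Op 6: best P0=NH3 P1=NH0 P2=-
Op 7: best P0=NH0 P1=NH0 P2=-

Answer: P0:NH0 P1:NH0 P2:-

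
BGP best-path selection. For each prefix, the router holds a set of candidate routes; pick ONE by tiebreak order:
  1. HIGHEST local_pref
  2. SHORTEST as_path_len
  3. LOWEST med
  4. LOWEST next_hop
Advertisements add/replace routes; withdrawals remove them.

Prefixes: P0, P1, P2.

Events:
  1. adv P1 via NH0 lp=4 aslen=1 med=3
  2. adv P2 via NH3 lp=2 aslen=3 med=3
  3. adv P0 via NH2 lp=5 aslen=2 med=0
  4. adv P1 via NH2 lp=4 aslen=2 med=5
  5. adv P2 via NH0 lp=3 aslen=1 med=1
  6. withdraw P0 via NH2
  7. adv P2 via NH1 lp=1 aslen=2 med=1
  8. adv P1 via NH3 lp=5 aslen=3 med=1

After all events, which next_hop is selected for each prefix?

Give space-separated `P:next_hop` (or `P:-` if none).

Answer: P0:- P1:NH3 P2:NH0

Derivation:
Op 1: best P0=- P1=NH0 P2=-
Op 2: best P0=- P1=NH0 P2=NH3
Op 3: best P0=NH2 P1=NH0 P2=NH3
Op 4: best P0=NH2 P1=NH0 P2=NH3
Op 5: best P0=NH2 P1=NH0 P2=NH0
Op 6: best P0=- P1=NH0 P2=NH0
Op 7: best P0=- P1=NH0 P2=NH0
Op 8: best P0=- P1=NH3 P2=NH0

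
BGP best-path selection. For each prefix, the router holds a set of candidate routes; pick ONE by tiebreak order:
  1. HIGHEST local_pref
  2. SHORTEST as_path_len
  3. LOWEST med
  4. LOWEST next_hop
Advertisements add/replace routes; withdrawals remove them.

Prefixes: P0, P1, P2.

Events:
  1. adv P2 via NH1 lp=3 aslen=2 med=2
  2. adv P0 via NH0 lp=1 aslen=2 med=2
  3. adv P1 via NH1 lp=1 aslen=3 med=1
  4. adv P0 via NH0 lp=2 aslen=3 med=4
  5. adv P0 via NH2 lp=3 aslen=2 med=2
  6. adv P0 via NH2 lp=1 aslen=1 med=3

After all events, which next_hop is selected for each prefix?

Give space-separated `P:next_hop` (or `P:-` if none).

Op 1: best P0=- P1=- P2=NH1
Op 2: best P0=NH0 P1=- P2=NH1
Op 3: best P0=NH0 P1=NH1 P2=NH1
Op 4: best P0=NH0 P1=NH1 P2=NH1
Op 5: best P0=NH2 P1=NH1 P2=NH1
Op 6: best P0=NH0 P1=NH1 P2=NH1

Answer: P0:NH0 P1:NH1 P2:NH1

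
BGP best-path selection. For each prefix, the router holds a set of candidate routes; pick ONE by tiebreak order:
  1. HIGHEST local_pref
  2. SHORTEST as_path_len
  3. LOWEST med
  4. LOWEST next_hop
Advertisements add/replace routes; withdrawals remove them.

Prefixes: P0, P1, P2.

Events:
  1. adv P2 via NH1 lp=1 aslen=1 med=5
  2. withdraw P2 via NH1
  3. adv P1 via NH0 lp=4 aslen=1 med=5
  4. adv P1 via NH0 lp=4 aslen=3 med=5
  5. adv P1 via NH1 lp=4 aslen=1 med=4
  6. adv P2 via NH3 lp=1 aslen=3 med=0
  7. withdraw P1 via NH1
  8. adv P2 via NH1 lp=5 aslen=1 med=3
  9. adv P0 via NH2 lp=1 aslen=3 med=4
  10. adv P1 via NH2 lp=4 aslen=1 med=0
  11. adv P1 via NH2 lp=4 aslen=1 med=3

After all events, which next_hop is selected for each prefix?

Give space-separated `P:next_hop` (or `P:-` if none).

Op 1: best P0=- P1=- P2=NH1
Op 2: best P0=- P1=- P2=-
Op 3: best P0=- P1=NH0 P2=-
Op 4: best P0=- P1=NH0 P2=-
Op 5: best P0=- P1=NH1 P2=-
Op 6: best P0=- P1=NH1 P2=NH3
Op 7: best P0=- P1=NH0 P2=NH3
Op 8: best P0=- P1=NH0 P2=NH1
Op 9: best P0=NH2 P1=NH0 P2=NH1
Op 10: best P0=NH2 P1=NH2 P2=NH1
Op 11: best P0=NH2 P1=NH2 P2=NH1

Answer: P0:NH2 P1:NH2 P2:NH1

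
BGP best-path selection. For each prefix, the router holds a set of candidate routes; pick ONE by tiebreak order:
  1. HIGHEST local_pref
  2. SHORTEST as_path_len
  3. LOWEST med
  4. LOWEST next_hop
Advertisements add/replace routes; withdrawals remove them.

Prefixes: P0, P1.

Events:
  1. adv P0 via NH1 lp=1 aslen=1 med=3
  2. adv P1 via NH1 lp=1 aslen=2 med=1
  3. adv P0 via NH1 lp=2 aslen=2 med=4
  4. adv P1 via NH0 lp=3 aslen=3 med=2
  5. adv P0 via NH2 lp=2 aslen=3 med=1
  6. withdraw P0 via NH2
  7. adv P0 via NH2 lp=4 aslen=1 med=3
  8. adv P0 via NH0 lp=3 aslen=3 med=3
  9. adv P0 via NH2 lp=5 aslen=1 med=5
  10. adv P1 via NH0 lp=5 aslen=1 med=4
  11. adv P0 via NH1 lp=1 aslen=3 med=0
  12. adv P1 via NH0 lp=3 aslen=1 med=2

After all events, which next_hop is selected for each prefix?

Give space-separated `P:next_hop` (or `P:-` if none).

Answer: P0:NH2 P1:NH0

Derivation:
Op 1: best P0=NH1 P1=-
Op 2: best P0=NH1 P1=NH1
Op 3: best P0=NH1 P1=NH1
Op 4: best P0=NH1 P1=NH0
Op 5: best P0=NH1 P1=NH0
Op 6: best P0=NH1 P1=NH0
Op 7: best P0=NH2 P1=NH0
Op 8: best P0=NH2 P1=NH0
Op 9: best P0=NH2 P1=NH0
Op 10: best P0=NH2 P1=NH0
Op 11: best P0=NH2 P1=NH0
Op 12: best P0=NH2 P1=NH0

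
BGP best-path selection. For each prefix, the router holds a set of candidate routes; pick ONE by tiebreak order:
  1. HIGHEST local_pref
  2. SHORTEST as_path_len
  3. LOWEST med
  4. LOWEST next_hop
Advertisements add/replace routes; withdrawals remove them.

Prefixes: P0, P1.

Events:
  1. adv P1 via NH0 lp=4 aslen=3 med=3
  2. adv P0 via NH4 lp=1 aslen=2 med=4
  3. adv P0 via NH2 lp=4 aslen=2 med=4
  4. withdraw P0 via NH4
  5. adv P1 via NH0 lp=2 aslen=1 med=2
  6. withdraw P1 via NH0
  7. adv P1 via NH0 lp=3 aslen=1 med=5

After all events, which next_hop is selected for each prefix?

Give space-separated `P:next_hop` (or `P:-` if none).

Answer: P0:NH2 P1:NH0

Derivation:
Op 1: best P0=- P1=NH0
Op 2: best P0=NH4 P1=NH0
Op 3: best P0=NH2 P1=NH0
Op 4: best P0=NH2 P1=NH0
Op 5: best P0=NH2 P1=NH0
Op 6: best P0=NH2 P1=-
Op 7: best P0=NH2 P1=NH0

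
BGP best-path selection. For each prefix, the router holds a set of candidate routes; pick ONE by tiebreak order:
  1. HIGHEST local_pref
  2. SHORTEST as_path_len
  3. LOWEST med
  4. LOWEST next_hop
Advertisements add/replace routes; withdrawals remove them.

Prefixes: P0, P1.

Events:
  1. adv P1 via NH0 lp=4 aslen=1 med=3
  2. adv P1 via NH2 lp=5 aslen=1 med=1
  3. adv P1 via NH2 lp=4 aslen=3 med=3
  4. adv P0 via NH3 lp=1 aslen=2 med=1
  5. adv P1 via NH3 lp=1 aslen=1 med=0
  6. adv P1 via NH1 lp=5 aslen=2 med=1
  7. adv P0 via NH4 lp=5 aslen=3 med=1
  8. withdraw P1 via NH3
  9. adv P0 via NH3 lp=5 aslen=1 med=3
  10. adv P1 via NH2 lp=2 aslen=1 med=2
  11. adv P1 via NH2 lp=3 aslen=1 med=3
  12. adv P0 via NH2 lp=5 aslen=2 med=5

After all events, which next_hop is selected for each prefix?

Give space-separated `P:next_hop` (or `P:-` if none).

Answer: P0:NH3 P1:NH1

Derivation:
Op 1: best P0=- P1=NH0
Op 2: best P0=- P1=NH2
Op 3: best P0=- P1=NH0
Op 4: best P0=NH3 P1=NH0
Op 5: best P0=NH3 P1=NH0
Op 6: best P0=NH3 P1=NH1
Op 7: best P0=NH4 P1=NH1
Op 8: best P0=NH4 P1=NH1
Op 9: best P0=NH3 P1=NH1
Op 10: best P0=NH3 P1=NH1
Op 11: best P0=NH3 P1=NH1
Op 12: best P0=NH3 P1=NH1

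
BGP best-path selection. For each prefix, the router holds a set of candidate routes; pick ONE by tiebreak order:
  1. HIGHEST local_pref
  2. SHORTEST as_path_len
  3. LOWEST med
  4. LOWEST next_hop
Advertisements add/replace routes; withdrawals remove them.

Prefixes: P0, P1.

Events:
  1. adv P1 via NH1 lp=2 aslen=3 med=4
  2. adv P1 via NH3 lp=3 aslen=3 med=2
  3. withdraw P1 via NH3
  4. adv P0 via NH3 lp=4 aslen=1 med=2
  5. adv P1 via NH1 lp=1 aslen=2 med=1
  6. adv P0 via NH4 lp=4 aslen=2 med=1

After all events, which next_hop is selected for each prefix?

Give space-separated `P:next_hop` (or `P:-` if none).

Answer: P0:NH3 P1:NH1

Derivation:
Op 1: best P0=- P1=NH1
Op 2: best P0=- P1=NH3
Op 3: best P0=- P1=NH1
Op 4: best P0=NH3 P1=NH1
Op 5: best P0=NH3 P1=NH1
Op 6: best P0=NH3 P1=NH1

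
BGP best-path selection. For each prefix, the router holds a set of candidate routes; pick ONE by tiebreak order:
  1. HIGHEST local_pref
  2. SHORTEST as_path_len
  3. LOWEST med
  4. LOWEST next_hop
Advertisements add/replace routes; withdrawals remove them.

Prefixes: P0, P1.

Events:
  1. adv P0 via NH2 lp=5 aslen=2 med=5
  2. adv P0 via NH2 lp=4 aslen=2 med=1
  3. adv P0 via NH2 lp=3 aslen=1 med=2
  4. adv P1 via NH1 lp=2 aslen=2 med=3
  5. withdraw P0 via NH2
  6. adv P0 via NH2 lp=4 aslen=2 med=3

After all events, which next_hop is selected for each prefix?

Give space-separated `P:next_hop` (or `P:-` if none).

Answer: P0:NH2 P1:NH1

Derivation:
Op 1: best P0=NH2 P1=-
Op 2: best P0=NH2 P1=-
Op 3: best P0=NH2 P1=-
Op 4: best P0=NH2 P1=NH1
Op 5: best P0=- P1=NH1
Op 6: best P0=NH2 P1=NH1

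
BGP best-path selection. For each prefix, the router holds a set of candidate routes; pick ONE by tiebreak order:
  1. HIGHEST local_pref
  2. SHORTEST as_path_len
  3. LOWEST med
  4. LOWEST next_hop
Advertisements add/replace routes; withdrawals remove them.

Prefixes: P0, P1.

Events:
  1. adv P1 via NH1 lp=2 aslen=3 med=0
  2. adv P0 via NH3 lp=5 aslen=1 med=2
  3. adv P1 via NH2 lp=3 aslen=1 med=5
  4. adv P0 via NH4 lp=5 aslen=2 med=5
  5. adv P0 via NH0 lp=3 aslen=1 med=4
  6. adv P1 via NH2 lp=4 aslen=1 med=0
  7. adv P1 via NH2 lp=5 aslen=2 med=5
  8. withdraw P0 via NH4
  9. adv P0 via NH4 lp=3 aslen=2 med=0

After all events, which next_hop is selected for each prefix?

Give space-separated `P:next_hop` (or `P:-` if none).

Op 1: best P0=- P1=NH1
Op 2: best P0=NH3 P1=NH1
Op 3: best P0=NH3 P1=NH2
Op 4: best P0=NH3 P1=NH2
Op 5: best P0=NH3 P1=NH2
Op 6: best P0=NH3 P1=NH2
Op 7: best P0=NH3 P1=NH2
Op 8: best P0=NH3 P1=NH2
Op 9: best P0=NH3 P1=NH2

Answer: P0:NH3 P1:NH2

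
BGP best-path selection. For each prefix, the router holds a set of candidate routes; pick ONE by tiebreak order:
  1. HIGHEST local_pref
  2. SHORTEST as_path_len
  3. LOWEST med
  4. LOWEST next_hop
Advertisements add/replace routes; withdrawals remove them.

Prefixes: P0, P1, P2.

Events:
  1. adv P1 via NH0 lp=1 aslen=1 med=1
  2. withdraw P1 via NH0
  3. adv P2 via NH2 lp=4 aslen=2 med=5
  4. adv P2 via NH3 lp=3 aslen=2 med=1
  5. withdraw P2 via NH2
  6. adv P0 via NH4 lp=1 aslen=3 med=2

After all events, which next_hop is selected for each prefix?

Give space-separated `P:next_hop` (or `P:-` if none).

Op 1: best P0=- P1=NH0 P2=-
Op 2: best P0=- P1=- P2=-
Op 3: best P0=- P1=- P2=NH2
Op 4: best P0=- P1=- P2=NH2
Op 5: best P0=- P1=- P2=NH3
Op 6: best P0=NH4 P1=- P2=NH3

Answer: P0:NH4 P1:- P2:NH3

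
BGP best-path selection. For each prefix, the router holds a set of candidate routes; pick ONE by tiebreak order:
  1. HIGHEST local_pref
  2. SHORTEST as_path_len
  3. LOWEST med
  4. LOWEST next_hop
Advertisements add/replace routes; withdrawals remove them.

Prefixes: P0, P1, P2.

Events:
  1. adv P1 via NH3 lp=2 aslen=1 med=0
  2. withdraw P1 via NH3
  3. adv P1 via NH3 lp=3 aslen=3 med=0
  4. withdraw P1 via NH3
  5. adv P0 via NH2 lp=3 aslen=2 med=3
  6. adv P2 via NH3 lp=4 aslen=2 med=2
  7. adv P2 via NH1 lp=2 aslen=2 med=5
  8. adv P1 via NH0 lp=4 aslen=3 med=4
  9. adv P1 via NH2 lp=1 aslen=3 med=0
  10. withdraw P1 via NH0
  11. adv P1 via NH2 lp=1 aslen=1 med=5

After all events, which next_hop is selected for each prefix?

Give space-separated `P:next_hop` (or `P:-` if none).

Answer: P0:NH2 P1:NH2 P2:NH3

Derivation:
Op 1: best P0=- P1=NH3 P2=-
Op 2: best P0=- P1=- P2=-
Op 3: best P0=- P1=NH3 P2=-
Op 4: best P0=- P1=- P2=-
Op 5: best P0=NH2 P1=- P2=-
Op 6: best P0=NH2 P1=- P2=NH3
Op 7: best P0=NH2 P1=- P2=NH3
Op 8: best P0=NH2 P1=NH0 P2=NH3
Op 9: best P0=NH2 P1=NH0 P2=NH3
Op 10: best P0=NH2 P1=NH2 P2=NH3
Op 11: best P0=NH2 P1=NH2 P2=NH3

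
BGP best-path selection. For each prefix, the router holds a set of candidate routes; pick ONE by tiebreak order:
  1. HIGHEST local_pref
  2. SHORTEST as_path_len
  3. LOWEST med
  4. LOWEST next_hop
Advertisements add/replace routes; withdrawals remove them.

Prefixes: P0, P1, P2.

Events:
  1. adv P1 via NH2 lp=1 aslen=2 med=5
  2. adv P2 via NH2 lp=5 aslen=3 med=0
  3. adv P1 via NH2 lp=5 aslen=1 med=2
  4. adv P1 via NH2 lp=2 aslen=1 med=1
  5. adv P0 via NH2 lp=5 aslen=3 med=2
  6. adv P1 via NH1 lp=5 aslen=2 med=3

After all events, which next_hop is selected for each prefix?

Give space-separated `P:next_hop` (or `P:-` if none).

Answer: P0:NH2 P1:NH1 P2:NH2

Derivation:
Op 1: best P0=- P1=NH2 P2=-
Op 2: best P0=- P1=NH2 P2=NH2
Op 3: best P0=- P1=NH2 P2=NH2
Op 4: best P0=- P1=NH2 P2=NH2
Op 5: best P0=NH2 P1=NH2 P2=NH2
Op 6: best P0=NH2 P1=NH1 P2=NH2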